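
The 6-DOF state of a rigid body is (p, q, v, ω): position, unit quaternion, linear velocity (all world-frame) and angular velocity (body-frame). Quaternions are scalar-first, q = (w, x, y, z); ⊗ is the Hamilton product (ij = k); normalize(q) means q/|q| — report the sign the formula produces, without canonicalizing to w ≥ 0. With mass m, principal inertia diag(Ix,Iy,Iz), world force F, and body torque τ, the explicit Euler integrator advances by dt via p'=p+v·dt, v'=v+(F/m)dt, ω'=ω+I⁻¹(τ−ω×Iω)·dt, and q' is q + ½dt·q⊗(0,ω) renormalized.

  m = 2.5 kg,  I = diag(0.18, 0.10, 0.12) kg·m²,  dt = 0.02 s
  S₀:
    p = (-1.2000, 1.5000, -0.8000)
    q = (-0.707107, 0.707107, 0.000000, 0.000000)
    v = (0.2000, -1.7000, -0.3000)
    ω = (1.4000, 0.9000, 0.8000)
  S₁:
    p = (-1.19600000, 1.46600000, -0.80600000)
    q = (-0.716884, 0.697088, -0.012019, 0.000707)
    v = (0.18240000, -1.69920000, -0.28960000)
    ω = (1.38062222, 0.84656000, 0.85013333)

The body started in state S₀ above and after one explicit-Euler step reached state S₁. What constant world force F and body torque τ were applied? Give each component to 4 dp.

F = (-2.2000, 0.1000, 1.3000)
τ = (-0.1600, -0.2000, 0.2000)

ω₁ − ω₀ = (-0.01937778, -0.05344000, 0.05013333)
ω₀×(Iω₀) = (0.0144, 0.0672, -0.1008)
applied torque τ = (-0.1600, -0.2000, 0.2000)
Δv = v₁−v₀ = (-0.01760000, 0.00080000, 0.01040000)
applied force F = (-2.2000, 0.1000, 1.3000)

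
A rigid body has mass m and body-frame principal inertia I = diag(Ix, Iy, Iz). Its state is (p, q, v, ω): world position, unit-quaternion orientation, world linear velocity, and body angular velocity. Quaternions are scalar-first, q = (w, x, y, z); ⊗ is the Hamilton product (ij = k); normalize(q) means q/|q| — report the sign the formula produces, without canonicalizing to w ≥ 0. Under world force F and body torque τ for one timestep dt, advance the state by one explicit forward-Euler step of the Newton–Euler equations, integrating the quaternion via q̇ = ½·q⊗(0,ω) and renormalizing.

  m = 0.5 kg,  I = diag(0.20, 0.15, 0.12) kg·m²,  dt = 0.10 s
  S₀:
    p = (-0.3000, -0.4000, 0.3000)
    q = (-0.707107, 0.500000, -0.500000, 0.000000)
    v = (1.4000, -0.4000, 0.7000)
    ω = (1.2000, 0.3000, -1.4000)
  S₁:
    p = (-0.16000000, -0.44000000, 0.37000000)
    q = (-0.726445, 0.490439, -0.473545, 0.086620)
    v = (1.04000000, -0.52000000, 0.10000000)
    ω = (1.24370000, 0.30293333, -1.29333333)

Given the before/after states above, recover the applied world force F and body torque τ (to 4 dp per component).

F = (-1.8000, -0.6000, -3.0000)
τ = (0.1000, -0.1300, 0.1100)

Δω = ω₁−ω₀ = (0.04370000, 0.00293333, 0.10666667)
I·α + gyro = (0.1000, -0.1300, 0.1100)
Δv = v₁−v₀ = (-0.36000000, -0.12000000, -0.60000000)
m·(v₁−v₀)/dt = (-1.8000, -0.6000, -3.0000)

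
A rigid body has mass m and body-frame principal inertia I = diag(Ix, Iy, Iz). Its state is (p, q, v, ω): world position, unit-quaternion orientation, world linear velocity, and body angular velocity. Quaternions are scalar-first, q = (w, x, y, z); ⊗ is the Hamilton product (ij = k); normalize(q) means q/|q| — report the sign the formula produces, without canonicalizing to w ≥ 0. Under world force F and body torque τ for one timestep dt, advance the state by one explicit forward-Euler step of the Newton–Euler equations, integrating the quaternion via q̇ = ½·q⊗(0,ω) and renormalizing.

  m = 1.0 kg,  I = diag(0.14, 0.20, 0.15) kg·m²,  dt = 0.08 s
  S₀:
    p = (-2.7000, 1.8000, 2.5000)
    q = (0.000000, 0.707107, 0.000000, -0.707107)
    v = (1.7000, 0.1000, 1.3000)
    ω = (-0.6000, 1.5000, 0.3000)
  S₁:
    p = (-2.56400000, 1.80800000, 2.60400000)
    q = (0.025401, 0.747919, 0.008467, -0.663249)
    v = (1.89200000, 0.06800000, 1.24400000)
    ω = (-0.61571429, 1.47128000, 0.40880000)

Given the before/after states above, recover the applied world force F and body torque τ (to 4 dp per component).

v₁ − v₀ = (0.19200000, -0.03200000, -0.05600000)
F = m·Δv/dt = (2.4000, -0.4000, -0.7000)
Δω = ω₁−ω₀ = (-0.01571429, -0.02872000, 0.10880000)
τ = I·(Δω/dt) + ω₀×(Iω₀) = (-0.0500, -0.0700, 0.1500)

F = (2.4000, -0.4000, -0.7000)
τ = (-0.0500, -0.0700, 0.1500)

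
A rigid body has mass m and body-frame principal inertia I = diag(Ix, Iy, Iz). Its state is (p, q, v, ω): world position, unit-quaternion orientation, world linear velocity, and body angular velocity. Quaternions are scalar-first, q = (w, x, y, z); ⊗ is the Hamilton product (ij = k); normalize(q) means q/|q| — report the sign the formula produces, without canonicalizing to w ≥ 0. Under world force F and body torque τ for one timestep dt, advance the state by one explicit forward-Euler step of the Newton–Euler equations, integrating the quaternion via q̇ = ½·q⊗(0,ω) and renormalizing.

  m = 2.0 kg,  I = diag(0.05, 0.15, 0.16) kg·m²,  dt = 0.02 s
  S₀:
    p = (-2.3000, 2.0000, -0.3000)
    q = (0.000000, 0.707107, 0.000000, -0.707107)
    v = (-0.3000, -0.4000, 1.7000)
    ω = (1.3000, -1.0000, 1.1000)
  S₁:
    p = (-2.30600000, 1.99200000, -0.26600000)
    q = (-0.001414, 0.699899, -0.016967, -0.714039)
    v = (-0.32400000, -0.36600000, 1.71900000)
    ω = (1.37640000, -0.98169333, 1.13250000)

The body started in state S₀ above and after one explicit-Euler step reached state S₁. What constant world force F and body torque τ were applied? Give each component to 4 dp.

F = (-2.4000, 3.4000, 1.9000)
τ = (0.1800, -0.0200, 0.1300)

velocity change Δv = (-0.02400000, 0.03400000, 0.01900000)
m·(v₁−v₀)/dt = (-2.4000, 3.4000, 1.9000)
rate change Δω = (0.07640000, 0.01830667, 0.03250000)
applied torque τ = (0.1800, -0.0200, 0.1300)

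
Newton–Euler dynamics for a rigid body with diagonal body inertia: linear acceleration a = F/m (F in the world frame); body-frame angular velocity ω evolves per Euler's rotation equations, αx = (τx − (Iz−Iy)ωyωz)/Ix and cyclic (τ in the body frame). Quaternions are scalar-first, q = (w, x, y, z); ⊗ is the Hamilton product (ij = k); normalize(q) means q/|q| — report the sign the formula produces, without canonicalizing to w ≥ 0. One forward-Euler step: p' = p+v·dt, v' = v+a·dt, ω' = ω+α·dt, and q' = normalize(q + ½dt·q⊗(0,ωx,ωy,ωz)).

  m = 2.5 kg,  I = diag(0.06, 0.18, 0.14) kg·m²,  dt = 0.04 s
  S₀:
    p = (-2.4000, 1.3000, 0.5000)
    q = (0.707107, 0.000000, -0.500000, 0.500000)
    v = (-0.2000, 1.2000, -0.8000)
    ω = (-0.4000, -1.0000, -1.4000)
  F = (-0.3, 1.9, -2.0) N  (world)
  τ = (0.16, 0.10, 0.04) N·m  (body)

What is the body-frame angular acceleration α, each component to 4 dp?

precession coupling ω×(Iω) = (-0.0560, -0.0448, 0.0480)
(τ − ω×Iω)/I = (3.6000, 0.8044, -0.0571)

α = (3.6000, 0.8044, -0.0571)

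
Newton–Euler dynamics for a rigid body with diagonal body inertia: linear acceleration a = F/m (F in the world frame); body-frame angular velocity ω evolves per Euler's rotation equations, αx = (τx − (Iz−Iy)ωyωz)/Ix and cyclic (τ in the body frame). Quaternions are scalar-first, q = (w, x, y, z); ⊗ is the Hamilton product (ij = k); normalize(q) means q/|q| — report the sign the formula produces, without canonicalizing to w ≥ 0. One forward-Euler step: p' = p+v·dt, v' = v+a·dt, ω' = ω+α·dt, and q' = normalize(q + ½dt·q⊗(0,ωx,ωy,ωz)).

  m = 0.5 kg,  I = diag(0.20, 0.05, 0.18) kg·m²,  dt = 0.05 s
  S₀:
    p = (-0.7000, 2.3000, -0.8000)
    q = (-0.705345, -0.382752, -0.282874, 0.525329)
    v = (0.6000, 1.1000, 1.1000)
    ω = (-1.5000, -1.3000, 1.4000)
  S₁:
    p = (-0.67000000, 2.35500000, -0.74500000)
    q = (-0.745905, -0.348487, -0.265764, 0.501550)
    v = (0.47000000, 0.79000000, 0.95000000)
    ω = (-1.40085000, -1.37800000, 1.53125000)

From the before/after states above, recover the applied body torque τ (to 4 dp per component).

Δω = ω₁−ω₀ = (0.09915000, -0.07800000, 0.13125000)
gyro term ω₀×Iω₀ = (-0.2366, -0.0420, -0.2925)
I·α + gyro = (0.1600, -0.1200, 0.1800)

τ = (0.1600, -0.1200, 0.1800)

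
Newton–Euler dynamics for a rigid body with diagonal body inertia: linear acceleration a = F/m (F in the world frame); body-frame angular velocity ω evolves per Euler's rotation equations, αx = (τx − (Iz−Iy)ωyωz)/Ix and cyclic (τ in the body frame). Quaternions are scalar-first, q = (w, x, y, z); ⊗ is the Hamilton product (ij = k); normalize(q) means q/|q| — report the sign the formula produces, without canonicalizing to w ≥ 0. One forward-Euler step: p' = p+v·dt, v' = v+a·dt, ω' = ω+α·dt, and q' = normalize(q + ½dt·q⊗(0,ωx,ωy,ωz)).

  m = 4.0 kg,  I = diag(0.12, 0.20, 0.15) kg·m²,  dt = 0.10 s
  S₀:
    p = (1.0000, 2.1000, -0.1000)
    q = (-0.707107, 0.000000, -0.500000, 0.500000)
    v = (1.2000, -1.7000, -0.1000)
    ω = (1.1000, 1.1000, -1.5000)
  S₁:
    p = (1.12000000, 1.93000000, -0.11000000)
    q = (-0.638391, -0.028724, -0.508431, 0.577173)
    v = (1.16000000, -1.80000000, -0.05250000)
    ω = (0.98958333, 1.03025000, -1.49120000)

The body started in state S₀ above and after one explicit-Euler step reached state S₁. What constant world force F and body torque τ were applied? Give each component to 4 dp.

velocity change Δv = (-0.04000000, -0.10000000, 0.04750000)
applied force F = (-1.6000, -4.0000, 1.9000)
ω₁ − ω₀ = (-0.11041667, -0.06975000, 0.00880000)
ω₀×(Iω₀) = (0.0825, 0.0495, 0.0968)
applied torque τ = (-0.0500, -0.0900, 0.1100)

F = (-1.6000, -4.0000, 1.9000)
τ = (-0.0500, -0.0900, 0.1100)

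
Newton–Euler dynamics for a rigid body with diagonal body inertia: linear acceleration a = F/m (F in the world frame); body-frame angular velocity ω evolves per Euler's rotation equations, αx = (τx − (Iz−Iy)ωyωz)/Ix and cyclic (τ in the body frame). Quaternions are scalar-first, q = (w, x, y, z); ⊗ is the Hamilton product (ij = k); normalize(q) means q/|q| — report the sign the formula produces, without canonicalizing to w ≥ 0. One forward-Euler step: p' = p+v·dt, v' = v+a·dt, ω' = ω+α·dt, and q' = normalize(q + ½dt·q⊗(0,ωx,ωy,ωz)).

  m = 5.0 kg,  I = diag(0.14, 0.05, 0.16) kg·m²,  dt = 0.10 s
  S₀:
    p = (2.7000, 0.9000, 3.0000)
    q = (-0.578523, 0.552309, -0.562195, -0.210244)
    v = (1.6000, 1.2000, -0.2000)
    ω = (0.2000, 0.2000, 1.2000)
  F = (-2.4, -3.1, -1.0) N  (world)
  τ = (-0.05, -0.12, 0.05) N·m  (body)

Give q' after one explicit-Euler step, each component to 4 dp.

q' = (-0.5647, 0.5139, -0.6021, -0.2334)

Hamilton product q⊗(0,ω) = (0.2542700, -0.7482898, -0.8205242, -0.4713268)
q + ½dt·q⊗(0,ω), renormalized = (-0.5647, 0.5139, -0.6021, -0.2334)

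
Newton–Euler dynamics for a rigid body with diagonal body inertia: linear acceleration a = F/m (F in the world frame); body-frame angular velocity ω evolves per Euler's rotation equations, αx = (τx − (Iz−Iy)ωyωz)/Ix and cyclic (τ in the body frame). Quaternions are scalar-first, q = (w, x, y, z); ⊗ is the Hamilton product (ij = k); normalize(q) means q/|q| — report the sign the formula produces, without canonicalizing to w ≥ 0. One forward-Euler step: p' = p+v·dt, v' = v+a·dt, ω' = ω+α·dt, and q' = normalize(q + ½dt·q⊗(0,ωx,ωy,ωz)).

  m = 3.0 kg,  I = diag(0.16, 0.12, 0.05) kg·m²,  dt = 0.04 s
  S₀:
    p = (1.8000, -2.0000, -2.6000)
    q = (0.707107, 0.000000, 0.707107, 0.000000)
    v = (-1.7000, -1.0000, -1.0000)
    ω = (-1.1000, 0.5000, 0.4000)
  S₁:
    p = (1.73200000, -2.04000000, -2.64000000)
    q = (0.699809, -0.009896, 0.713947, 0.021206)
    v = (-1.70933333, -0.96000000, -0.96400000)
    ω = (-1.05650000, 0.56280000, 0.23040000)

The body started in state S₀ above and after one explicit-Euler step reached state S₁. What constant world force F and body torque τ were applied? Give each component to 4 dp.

F = (-0.7000, 3.0000, 2.7000)
τ = (0.1600, 0.1400, -0.1900)

v₁ − v₀ = (-0.00933333, 0.04000000, 0.03600000)
F = m·Δv/dt = (-0.7000, 3.0000, 2.7000)
rate change Δω = (0.04350000, 0.06280000, -0.16960000)
τ = I·(Δω/dt) + ω₀×(Iω₀) = (0.1600, 0.1400, -0.1900)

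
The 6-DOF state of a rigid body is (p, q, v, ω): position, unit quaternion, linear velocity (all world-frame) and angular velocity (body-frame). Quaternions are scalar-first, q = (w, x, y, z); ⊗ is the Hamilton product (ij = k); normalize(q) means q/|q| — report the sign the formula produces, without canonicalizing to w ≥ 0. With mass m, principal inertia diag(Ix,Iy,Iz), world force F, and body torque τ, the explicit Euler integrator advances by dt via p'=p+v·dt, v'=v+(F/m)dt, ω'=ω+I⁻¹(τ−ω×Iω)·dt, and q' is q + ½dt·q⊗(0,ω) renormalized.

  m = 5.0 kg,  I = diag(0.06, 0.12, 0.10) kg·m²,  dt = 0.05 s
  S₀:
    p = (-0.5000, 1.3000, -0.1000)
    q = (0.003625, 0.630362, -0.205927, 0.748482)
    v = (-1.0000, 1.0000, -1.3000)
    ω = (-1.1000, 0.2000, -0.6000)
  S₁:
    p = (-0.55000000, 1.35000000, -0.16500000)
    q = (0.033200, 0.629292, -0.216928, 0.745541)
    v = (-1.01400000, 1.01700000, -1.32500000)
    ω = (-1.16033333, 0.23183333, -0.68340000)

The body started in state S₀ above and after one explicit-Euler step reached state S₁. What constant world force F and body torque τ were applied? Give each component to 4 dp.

F = (-1.4000, 1.7000, -2.5000)
τ = (-0.0700, 0.0500, -0.1800)

v₁ − v₀ = (-0.01400000, 0.01700000, -0.02500000)
applied force F = (-1.4000, 1.7000, -2.5000)
ω₁ − ω₀ = (-0.06033333, 0.03183333, -0.08340000)
precession coupling = (0.0024, -0.0264, -0.0132)
τ = I·(Δω/dt) + ω₀×(Iω₀) = (-0.0700, 0.0500, -0.1800)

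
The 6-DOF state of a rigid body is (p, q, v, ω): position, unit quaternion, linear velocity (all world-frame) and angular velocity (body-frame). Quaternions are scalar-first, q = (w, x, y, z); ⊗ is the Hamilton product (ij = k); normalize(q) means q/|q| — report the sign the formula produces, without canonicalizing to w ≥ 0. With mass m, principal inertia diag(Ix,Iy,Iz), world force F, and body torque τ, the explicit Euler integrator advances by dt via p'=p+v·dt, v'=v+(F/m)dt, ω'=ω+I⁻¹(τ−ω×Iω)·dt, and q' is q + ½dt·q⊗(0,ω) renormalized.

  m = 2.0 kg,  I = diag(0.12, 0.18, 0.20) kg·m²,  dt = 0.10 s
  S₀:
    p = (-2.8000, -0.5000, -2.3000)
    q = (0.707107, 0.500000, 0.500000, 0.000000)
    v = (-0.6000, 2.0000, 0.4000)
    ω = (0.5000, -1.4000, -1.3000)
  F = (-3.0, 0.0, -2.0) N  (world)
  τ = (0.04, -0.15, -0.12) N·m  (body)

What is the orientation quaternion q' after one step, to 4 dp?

Hamilton product q⊗(0,ω) = (0.4500000, -0.2964465, -0.3399498, -1.8692391)
updated quaternion q' = (0.7261, 0.4828, 0.4807, -0.0930)

q' = (0.7261, 0.4828, 0.4807, -0.0930)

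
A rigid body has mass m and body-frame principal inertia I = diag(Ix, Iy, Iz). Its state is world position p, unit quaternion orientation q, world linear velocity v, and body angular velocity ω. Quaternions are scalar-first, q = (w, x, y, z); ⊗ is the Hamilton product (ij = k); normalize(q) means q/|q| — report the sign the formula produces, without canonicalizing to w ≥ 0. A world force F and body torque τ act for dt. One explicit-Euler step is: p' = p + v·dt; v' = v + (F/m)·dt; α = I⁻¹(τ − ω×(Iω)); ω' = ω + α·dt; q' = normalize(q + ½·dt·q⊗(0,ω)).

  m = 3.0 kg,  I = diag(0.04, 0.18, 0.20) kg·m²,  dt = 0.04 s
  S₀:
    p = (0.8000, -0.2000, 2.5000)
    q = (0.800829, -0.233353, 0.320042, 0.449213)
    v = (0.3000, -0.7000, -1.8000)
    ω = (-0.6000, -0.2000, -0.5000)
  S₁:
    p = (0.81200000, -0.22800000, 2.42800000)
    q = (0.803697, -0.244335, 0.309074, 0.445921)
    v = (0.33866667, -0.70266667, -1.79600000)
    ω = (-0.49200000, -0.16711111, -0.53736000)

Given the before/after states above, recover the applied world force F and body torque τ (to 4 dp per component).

velocity change Δv = (0.03866667, -0.00266667, 0.00400000)
F = m·Δv/dt = (2.9000, -0.2000, 0.3000)
rate change Δω = (0.10800000, 0.03288889, -0.03736000)
ω₀×(Iω₀) = (0.0020, -0.0480, 0.0168)
I·α + gyro = (0.1100, 0.1000, -0.1700)

F = (2.9000, -0.2000, 0.3000)
τ = (0.1100, 0.1000, -0.1700)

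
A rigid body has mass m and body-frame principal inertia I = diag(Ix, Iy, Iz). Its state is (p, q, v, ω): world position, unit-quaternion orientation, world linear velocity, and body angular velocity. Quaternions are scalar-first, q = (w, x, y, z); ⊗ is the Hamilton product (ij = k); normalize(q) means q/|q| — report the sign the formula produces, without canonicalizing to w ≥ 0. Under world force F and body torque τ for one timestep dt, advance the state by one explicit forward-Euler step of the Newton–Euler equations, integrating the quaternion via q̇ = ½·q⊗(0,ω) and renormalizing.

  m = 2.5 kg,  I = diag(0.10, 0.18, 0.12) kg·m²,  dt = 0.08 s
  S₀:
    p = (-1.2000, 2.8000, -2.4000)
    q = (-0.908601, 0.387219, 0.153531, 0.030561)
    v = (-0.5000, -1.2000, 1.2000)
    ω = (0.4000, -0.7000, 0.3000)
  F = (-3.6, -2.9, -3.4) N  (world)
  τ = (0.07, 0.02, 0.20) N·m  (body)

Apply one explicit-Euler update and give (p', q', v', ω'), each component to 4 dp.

p' = (-1.2400, 2.7040, -2.3040)
q' = (-0.9103, 0.3752, 0.1747, 0.0064)
v' = (-0.6152, -1.2928, 1.0912)
ω' = (0.4459, -0.6900, 0.4483)

a = F/m = (-1.4400, -1.1600, -1.3600)
p' = p + v·dt = (-1.2400, 2.7040, -2.3040)
v + (F/m)dt = (-0.6152, -1.2928, 1.0912)
gyro term ω×Iω = (0.0126, -0.0024, -0.0224)
α = I⁻¹(τ − ω×Iω) = (0.5740, 0.1244, 1.8533)
new body rate ω' = (0.4459, -0.6900, 0.4483)
q⊗(0,ω) = (-0.0565842, -0.2959884, 0.5320794, -0.6050460)
q' = normalize(q + ½dt·q⊗(0,ω)) = (-0.9103, 0.3752, 0.1747, 0.0064)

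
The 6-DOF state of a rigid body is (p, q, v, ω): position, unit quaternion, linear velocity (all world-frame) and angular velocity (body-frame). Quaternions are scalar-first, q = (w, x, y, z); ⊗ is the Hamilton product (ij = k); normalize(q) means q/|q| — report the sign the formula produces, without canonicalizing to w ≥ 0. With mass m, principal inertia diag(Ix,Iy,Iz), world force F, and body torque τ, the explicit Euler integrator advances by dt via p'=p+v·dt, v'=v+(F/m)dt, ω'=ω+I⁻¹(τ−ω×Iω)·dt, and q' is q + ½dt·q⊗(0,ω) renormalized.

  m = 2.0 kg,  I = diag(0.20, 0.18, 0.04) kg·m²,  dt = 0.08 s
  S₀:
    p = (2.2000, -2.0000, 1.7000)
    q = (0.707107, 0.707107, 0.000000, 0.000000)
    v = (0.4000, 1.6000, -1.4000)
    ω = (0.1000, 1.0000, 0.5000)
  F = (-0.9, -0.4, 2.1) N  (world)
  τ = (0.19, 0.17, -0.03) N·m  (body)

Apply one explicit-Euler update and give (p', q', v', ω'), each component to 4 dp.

p' = (2.2320, -1.8720, 1.5880)
q' = (0.7036, 0.7092, 0.0141, 0.0424)
v' = (0.3640, 1.5840, -1.3160)
ω' = (0.2040, 1.0720, 0.4440)

p' = p + v·dt = (2.2320, -1.8720, 1.5880)
v' = v + a·dt = (0.3640, 1.5840, -1.3160)
precession coupling ω×(Iω) = (-0.0700, 0.0080, -0.0020)
(τ − ω×Iω)/I = (1.3000, 0.9000, -0.7000)
ω' = ω + α·dt = (0.2040, 1.0720, 0.4440)
2q̇ = q⊗(0,ω) = (-0.0707107, 0.0707107, 0.3535535, 1.0606605)
q' = normalize(q + ½dt·q⊗(0,ω)) = (0.7036, 0.7092, 0.0141, 0.0424)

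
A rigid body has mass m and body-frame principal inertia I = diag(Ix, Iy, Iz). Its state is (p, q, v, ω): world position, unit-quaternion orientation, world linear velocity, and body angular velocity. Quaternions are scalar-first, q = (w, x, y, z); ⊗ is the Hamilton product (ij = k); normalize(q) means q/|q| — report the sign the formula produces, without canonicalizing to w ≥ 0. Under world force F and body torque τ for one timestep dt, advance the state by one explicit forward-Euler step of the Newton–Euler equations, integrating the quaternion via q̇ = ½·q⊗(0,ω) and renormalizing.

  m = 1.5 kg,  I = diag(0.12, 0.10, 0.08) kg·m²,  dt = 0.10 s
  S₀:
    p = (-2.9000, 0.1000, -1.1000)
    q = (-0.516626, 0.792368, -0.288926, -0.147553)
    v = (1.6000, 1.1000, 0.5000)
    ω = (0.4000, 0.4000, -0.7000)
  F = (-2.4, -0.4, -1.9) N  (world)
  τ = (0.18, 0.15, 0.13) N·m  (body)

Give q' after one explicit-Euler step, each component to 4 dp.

q⊗(0,ω) = (-0.3046639, 0.0546190, 0.2889860, 0.7941558)
q' = normalize(q + ½dt·q⊗(0,ω)) = (-0.5313, 0.7943, -0.2742, -0.1077)

q' = (-0.5313, 0.7943, -0.2742, -0.1077)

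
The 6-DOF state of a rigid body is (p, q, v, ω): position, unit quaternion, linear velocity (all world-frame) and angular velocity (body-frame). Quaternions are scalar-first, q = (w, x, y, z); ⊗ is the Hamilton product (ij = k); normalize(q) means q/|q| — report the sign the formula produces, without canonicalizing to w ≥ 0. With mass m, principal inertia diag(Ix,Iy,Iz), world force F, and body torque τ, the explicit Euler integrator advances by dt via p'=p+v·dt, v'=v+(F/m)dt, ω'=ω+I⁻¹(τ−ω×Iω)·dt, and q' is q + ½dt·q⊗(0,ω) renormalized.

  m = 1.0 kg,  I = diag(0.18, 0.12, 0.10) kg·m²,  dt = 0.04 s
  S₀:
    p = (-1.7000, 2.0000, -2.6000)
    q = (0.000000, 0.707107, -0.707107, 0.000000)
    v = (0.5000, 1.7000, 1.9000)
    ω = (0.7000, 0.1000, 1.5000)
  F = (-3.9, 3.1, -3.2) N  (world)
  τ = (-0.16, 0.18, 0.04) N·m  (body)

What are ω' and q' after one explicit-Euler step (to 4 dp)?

ω' = (0.6651, 0.1320, 1.5177)
q' = (-0.0085, 0.6855, -0.7279, 0.0113)

gyro term ω×Iω = (-0.0030, 0.0840, -0.0042)
α = I⁻¹(τ − ω×Iω) = (-0.8722, 0.8000, 0.4420)
ω' = ω + α·dt = (0.6651, 0.1320, 1.5177)
Hamilton product q⊗(0,ω) = (-0.4242642, -1.0606605, -1.0606605, 0.5656856)
updated quaternion q' = (-0.0085, 0.6855, -0.7279, 0.0113)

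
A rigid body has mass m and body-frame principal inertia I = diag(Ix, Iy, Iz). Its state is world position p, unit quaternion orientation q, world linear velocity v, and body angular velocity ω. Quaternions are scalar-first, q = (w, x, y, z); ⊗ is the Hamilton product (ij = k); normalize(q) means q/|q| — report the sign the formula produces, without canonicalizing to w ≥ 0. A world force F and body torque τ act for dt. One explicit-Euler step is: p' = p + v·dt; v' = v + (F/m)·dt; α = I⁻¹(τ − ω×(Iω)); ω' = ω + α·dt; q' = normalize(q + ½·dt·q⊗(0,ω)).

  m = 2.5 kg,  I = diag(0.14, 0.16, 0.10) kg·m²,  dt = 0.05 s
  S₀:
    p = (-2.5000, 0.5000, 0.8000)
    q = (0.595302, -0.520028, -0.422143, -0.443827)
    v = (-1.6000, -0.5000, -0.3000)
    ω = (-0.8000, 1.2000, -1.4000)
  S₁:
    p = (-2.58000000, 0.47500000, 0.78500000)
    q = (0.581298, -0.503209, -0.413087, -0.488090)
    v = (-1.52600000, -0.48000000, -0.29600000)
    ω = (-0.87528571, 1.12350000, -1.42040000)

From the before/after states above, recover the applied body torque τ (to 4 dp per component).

rate change Δω = (-0.07528571, -0.07650000, -0.02040000)
τ = I·(Δω/dt) + ω₀×(Iω₀) = (-0.1100, -0.2000, -0.0600)

τ = (-0.1100, -0.2000, -0.0600)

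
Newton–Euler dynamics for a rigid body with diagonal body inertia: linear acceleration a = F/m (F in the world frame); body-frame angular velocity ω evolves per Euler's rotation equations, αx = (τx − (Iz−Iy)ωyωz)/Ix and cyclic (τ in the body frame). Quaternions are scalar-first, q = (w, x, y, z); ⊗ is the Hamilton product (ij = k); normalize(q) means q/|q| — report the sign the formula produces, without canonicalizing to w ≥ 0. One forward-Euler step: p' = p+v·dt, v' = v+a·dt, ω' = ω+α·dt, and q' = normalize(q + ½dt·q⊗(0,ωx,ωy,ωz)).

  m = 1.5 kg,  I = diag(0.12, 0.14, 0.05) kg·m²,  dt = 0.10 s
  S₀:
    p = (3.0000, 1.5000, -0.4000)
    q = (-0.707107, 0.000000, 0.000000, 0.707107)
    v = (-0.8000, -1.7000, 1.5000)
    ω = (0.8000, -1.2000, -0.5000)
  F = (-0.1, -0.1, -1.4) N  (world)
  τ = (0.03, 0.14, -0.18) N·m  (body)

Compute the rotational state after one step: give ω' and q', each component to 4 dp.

ω' = (0.8700, -1.0800, -0.8216)
q' = (-0.6874, 0.0141, 0.0705, 0.7227)

precession coupling ω×(Iω) = (-0.0540, -0.0280, -0.0192)
angular accel α = (0.7000, 1.2000, -3.2160)
ω' = ω + α·dt = (0.8700, -1.0800, -0.8216)
q⊗(0,ω) = (0.3535535, 0.2828428, 1.4142140, 0.3535535)
updated quaternion q' = (-0.6874, 0.0141, 0.0705, 0.7227)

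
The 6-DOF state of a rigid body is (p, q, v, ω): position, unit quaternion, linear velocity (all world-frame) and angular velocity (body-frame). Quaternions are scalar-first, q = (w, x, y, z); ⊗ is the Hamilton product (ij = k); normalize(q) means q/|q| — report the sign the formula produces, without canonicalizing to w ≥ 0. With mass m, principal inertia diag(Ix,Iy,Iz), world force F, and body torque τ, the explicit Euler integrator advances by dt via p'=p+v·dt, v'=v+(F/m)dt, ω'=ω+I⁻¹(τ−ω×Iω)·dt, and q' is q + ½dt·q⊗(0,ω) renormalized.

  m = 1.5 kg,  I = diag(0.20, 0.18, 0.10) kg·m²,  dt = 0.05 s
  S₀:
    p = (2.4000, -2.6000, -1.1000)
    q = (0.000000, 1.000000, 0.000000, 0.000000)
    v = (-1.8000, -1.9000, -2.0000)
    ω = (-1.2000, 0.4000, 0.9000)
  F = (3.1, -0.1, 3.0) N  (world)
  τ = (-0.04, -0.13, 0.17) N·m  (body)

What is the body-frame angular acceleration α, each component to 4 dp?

α = (-0.0560, -0.1222, 1.6040)

ω×(Iω) gyroscopic = (-0.0288, -0.1080, 0.0096)
α = I⁻¹(τ − ω×Iω) = (-0.0560, -0.1222, 1.6040)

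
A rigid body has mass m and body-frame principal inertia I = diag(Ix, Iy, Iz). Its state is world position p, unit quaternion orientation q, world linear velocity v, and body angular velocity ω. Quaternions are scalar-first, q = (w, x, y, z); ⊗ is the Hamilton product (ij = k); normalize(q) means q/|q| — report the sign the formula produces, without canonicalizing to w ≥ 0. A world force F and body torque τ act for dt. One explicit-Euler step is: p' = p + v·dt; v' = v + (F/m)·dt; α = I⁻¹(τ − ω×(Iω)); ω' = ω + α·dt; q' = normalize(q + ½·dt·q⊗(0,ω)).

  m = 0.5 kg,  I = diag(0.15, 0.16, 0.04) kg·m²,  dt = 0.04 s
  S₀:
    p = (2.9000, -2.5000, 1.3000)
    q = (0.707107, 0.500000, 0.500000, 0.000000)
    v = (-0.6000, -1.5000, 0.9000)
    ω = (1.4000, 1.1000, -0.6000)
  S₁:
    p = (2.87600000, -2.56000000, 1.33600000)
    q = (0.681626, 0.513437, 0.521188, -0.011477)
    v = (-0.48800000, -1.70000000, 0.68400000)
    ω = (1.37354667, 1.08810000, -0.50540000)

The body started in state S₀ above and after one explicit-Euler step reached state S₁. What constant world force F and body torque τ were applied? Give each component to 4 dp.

rate change Δω = (-0.02645333, -0.01190000, 0.09460000)
precession coupling = (0.0792, -0.0924, 0.0154)
I·α + gyro = (-0.0200, -0.1400, 0.1100)
Δv = v₁−v₀ = (0.11200000, -0.20000000, -0.21600000)
applied force F = (1.4000, -2.5000, -2.7000)

F = (1.4000, -2.5000, -2.7000)
τ = (-0.0200, -0.1400, 0.1100)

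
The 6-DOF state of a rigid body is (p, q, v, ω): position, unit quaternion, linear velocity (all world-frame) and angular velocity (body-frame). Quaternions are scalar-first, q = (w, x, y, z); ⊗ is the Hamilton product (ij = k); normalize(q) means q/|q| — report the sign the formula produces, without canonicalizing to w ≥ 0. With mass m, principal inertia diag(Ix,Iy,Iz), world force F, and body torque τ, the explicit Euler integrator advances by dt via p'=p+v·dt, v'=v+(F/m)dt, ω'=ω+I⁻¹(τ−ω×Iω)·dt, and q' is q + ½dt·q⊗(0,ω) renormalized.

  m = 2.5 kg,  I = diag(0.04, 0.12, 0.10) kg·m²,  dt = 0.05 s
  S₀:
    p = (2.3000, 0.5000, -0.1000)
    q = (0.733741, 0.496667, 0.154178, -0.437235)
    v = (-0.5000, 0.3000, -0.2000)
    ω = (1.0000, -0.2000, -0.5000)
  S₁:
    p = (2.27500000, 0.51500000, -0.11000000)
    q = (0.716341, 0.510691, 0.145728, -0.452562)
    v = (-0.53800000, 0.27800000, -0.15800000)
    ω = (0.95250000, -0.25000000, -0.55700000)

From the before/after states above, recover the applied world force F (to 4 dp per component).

F = (-1.9000, -1.1000, 2.1000)

velocity change Δv = (-0.03800000, -0.02200000, 0.04200000)
m·(v₁−v₀)/dt = (-1.9000, -1.1000, 2.1000)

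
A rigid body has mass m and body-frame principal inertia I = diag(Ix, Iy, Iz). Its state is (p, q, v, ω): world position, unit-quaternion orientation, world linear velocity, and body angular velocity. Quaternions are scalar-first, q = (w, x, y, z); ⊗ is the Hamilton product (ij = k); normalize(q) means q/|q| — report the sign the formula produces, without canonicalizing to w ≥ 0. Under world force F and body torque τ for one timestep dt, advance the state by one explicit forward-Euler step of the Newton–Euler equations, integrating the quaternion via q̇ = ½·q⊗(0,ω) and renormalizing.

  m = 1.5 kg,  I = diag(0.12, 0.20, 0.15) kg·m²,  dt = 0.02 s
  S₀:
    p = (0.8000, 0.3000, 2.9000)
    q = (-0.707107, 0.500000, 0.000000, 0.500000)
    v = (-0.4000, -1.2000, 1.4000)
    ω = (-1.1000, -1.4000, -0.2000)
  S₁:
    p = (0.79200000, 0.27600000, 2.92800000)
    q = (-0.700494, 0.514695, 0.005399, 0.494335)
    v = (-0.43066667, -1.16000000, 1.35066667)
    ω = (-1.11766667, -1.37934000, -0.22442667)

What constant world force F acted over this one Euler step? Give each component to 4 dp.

Δv = v₁−v₀ = (-0.03066667, 0.04000000, -0.04933333)
applied force F = (-2.3000, 3.0000, -3.7000)

F = (-2.3000, 3.0000, -3.7000)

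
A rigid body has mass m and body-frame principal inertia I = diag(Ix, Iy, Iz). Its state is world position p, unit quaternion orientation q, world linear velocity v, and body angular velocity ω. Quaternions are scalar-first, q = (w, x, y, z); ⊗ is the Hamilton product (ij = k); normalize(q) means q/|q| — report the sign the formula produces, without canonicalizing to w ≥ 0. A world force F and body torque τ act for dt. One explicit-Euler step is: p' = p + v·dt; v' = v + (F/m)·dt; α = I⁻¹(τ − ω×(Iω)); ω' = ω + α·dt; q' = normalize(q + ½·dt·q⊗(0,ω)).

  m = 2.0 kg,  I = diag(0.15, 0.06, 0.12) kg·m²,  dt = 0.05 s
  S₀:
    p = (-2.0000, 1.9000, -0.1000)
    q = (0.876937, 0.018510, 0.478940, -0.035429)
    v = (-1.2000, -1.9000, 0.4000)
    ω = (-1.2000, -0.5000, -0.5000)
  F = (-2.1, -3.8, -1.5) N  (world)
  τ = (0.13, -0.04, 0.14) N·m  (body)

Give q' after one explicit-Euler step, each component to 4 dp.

Hamilton product q⊗(0,ω) = (0.2439675, -1.3095089, -0.3866987, 0.1270045)
updated quaternion q' = (0.8825, -0.0142, 0.4690, -0.0322)

q' = (0.8825, -0.0142, 0.4690, -0.0322)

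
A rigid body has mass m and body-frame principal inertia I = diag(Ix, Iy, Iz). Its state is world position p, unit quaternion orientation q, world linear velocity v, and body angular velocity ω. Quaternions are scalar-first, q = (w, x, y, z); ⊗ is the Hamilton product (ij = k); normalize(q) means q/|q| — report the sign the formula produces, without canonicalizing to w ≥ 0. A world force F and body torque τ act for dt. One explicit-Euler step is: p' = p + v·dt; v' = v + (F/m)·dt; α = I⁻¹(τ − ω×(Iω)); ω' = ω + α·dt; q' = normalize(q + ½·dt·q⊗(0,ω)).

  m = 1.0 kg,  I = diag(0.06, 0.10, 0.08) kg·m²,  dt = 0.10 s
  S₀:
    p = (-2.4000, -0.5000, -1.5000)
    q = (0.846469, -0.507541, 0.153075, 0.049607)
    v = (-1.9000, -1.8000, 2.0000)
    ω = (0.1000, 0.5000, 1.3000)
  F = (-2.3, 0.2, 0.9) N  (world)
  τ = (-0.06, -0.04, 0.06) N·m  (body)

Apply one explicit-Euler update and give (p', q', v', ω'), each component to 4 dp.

precession coupling ω×(Iω) = (-0.0130, -0.0026, 0.0020)
angular accel α = (-0.7833, -0.3740, 0.7250)
new body rate ω' = (0.0217, 0.4626, 1.3725)
Hamilton product q⊗(0,ω) = (-0.0902725, 0.2588409, 1.0879985, 0.8313317)
updated quaternion q' = (0.8399, -0.4934, 0.2070, 0.0910)
a = F/m = (-2.3000, 0.2000, 0.9000)
new position p' = (-2.5900, -0.6800, -1.3000)
new velocity v' = (-2.1300, -1.7800, 2.0900)

p' = (-2.5900, -0.6800, -1.3000)
q' = (0.8399, -0.4934, 0.2070, 0.0910)
v' = (-2.1300, -1.7800, 2.0900)
ω' = (0.0217, 0.4626, 1.3725)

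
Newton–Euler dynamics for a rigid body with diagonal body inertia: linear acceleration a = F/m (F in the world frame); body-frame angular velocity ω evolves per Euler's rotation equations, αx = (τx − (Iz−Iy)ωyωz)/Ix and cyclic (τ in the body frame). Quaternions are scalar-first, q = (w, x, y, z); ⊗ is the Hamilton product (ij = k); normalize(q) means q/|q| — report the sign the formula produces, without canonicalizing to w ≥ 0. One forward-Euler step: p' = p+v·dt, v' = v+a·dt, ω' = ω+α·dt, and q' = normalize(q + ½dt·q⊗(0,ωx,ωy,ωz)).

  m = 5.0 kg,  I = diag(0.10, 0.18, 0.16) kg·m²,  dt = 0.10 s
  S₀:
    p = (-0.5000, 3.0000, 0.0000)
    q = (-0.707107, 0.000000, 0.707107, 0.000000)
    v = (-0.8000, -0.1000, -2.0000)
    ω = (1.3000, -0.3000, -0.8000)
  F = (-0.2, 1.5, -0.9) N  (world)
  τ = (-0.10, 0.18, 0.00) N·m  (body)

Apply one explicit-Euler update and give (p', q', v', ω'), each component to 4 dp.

linear accel F/m = (-0.0400, 0.3000, -0.1800)
p + v·dt = (-0.5800, 2.9900, -0.2000)
new velocity v' = (-0.8040, -0.0700, -2.0180)
ω×(Iω) gyroscopic = (-0.0048, 0.0624, -0.0312)
α = I⁻¹(τ − ω×Iω) = (-0.9520, 0.6533, 0.1950)
new body rate ω' = (1.2048, -0.2347, -0.7805)
2q̇ = q⊗(0,ω) = (0.2121321, -1.4849247, 0.2121321, -0.3535535)
updated quaternion q' = (-0.6944, -0.0740, 0.7156, -0.0176)

p' = (-0.5800, 2.9900, -0.2000)
q' = (-0.6944, -0.0740, 0.7156, -0.0176)
v' = (-0.8040, -0.0700, -2.0180)
ω' = (1.2048, -0.2347, -0.7805)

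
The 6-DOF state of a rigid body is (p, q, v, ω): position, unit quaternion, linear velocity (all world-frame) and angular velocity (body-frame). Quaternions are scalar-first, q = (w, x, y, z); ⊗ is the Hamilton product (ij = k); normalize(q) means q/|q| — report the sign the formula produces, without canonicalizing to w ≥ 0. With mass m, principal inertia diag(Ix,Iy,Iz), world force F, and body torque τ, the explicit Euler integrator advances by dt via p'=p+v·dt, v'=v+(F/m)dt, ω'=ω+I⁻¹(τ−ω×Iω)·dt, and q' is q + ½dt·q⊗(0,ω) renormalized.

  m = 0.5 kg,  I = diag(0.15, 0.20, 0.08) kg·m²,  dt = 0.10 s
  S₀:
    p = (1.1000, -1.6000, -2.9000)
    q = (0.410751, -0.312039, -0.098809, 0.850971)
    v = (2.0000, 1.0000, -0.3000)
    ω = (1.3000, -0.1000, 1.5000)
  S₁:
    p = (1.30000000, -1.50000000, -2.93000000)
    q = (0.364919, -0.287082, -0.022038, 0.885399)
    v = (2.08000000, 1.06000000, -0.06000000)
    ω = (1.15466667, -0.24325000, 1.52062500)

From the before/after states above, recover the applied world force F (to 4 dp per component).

F = (0.4000, 0.3000, 1.2000)

v₁ − v₀ = (0.08000000, 0.06000000, 0.24000000)
m·(v₁−v₀)/dt = (0.4000, 0.3000, 1.2000)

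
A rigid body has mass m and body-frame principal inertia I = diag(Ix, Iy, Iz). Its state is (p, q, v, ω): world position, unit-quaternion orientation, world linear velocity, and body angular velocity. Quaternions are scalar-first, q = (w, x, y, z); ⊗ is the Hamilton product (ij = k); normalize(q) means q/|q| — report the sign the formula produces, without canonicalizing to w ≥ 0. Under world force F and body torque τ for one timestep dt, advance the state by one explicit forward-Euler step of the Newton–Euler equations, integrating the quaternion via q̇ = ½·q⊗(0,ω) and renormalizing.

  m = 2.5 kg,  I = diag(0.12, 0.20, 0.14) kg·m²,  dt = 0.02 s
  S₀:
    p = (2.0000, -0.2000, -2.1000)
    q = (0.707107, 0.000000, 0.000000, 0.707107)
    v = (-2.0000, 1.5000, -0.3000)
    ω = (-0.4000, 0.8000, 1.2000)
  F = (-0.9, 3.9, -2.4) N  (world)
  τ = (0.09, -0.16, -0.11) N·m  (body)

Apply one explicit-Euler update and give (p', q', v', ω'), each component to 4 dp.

p' = (1.9600, -0.1700, -2.1060)
q' = (0.6985, -0.0085, 0.0028, 0.7155)
v' = (-2.0072, 1.5312, -0.3192)
ω' = (-0.3754, 0.7830, 1.1879)

(τ − ω×Iω)/I = (1.2300, -0.8480, -0.6029)
new body rate ω' = (-0.3754, 0.7830, 1.1879)
Hamilton product q⊗(0,ω) = (-0.8485284, -0.8485284, 0.2828428, 0.8485284)
q' = normalize(q + ½dt·q⊗(0,ω)) = (0.6985, -0.0085, 0.0028, 0.7155)
p + v·dt = (1.9600, -0.1700, -2.1060)
v + (F/m)dt = (-2.0072, 1.5312, -0.3192)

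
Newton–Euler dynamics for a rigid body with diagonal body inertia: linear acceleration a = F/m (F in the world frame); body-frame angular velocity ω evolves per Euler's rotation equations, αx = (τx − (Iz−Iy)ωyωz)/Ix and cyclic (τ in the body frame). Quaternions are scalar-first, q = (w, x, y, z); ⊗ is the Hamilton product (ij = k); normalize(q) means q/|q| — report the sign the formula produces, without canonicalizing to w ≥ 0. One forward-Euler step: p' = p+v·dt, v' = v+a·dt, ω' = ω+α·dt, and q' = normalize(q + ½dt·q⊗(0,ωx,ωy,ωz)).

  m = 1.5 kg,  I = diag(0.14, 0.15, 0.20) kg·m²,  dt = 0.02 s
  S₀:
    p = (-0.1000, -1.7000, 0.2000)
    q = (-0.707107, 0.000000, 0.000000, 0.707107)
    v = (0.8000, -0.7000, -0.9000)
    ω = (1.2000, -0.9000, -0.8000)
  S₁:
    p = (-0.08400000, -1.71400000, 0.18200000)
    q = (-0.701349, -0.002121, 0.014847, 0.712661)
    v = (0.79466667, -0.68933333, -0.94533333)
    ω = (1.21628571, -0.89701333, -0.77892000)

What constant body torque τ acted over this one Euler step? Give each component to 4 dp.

τ = (0.1500, 0.0800, 0.2000)

ω₁ − ω₀ = (0.01628571, 0.00298667, 0.02108000)
precession coupling = (0.0360, 0.0576, -0.0108)
I·α + gyro = (0.1500, 0.0800, 0.2000)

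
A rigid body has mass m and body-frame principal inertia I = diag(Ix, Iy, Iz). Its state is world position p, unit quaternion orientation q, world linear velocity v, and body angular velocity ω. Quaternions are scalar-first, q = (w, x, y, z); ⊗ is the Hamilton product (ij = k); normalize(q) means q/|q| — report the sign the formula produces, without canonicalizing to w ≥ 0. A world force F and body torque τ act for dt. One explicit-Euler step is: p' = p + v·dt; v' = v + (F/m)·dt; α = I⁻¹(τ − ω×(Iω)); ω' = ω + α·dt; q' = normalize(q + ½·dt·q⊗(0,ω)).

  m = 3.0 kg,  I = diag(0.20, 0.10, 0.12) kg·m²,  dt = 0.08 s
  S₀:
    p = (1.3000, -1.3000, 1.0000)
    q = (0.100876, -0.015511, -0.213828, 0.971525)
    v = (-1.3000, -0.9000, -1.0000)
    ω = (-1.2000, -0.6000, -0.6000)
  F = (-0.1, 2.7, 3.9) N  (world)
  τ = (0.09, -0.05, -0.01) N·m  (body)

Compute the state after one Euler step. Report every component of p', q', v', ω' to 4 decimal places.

angular accel α = (0.4140, -1.0760, 0.5167)
ω + α·dt = (-1.1669, -0.6861, -0.5587)
q⊗(0,ω) = (0.4360050, 0.5901606, -1.2356622, -0.3078126)
q + ½dt·q⊗(0,ω), renormalized = (0.1181, 0.0081, -0.2628, 0.9576)
a = (-0.0333, 0.9000, 1.3000)
p + v·dt = (1.1960, -1.3720, 0.9200)
new velocity v' = (-1.3027, -0.8280, -0.8960)

p' = (1.1960, -1.3720, 0.9200)
q' = (0.1181, 0.0081, -0.2628, 0.9576)
v' = (-1.3027, -0.8280, -0.8960)
ω' = (-1.1669, -0.6861, -0.5587)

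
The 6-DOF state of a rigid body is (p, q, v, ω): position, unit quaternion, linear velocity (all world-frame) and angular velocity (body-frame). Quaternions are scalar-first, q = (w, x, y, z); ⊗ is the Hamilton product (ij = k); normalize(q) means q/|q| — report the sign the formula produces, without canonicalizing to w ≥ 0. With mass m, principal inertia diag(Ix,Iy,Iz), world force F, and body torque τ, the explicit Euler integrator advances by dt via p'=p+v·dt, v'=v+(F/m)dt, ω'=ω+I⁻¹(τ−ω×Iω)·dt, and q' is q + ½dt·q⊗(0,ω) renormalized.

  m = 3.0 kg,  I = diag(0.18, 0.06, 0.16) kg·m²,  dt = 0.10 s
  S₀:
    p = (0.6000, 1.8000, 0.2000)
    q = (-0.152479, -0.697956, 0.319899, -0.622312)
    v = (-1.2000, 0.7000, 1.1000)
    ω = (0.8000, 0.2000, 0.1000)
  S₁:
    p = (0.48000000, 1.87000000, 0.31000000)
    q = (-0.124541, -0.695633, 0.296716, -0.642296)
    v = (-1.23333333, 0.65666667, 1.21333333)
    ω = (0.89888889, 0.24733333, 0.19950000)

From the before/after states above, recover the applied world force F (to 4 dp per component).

F = (-1.0000, -1.3000, 3.4000)

velocity change Δv = (-0.03333333, -0.04333333, 0.11333333)
m·(v₁−v₀)/dt = (-1.0000, -1.3000, 3.4000)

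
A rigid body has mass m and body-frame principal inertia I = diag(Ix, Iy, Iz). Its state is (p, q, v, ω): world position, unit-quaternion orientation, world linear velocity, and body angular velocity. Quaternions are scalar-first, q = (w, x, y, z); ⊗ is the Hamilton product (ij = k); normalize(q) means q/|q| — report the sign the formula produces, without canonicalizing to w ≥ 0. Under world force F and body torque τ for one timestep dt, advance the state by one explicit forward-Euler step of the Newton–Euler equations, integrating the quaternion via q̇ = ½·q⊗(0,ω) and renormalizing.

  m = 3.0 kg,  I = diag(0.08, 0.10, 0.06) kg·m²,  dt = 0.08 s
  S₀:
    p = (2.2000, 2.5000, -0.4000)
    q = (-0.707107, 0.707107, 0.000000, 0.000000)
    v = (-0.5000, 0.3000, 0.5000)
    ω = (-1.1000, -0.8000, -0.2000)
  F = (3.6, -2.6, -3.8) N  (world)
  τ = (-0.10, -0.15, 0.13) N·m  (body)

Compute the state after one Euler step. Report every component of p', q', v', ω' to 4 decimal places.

(τ − ω×Iω)/I = (-1.1700, -1.5440, 1.8733)
new body rate ω' = (-1.1936, -0.9235, -0.0501)
Hamilton product q⊗(0,ω) = (0.7778177, 0.7778177, 0.7071070, -0.4242642)
q' = normalize(q + ½dt·q⊗(0,ω)) = (-0.6750, 0.7371, 0.0282, -0.0169)
p' = p + v·dt = (2.1600, 2.5240, -0.3600)
v' = v + a·dt = (-0.4040, 0.2307, 0.3987)

p' = (2.1600, 2.5240, -0.3600)
q' = (-0.6750, 0.7371, 0.0282, -0.0169)
v' = (-0.4040, 0.2307, 0.3987)
ω' = (-1.1936, -0.9235, -0.0501)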